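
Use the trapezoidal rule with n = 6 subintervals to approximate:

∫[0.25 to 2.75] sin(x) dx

f(x) = sin(x)
a = 0.25, b = 2.75, n = 6
h = (b - a)/n = 0.416667

Trapezoidal rule: (h/2)[f(x₀) + 2f(x₁) + 2f(x₂) + ... + f(xₙ)]

x_0 = 0.2500, f(x_0) = 0.247404, coefficient = 1
x_1 = 0.6667, f(x_1) = 0.618370, coefficient = 2
x_2 = 1.0833, f(x_2) = 0.883524, coefficient = 2
x_3 = 1.5000, f(x_3) = 0.997495, coefficient = 2
x_4 = 1.9167, f(x_4) = 0.940781, coefficient = 2
x_5 = 2.3333, f(x_5) = 0.723086, coefficient = 2
x_6 = 2.7500, f(x_6) = 0.381661, coefficient = 1

I ≈ (0.416667/2) × 8.955576 = 1.865745
Exact value: 1.893215
Error: 0.027470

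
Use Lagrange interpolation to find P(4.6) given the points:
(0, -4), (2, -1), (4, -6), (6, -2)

Lagrange interpolation formula:
P(x) = Σ yᵢ × Lᵢ(x)
where Lᵢ(x) = Π_{j≠i} (x - xⱼ)/(xᵢ - xⱼ)

L_0(4.6) = (4.6 - 2)/(0 - 2) × (4.6 - 4)/(0 - 4) × (4.6 - 6)/(0 - 6) = 0.045500
L_1(4.6) = (4.6 - 0)/(2 - 0) × (4.6 - 4)/(2 - 4) × (4.6 - 6)/(2 - 6) = -0.241500
L_2(4.6) = (4.6 - 0)/(4 - 0) × (4.6 - 2)/(4 - 2) × (4.6 - 6)/(4 - 6) = 1.046500
L_3(4.6) = (4.6 - 0)/(6 - 0) × (4.6 - 2)/(6 - 2) × (4.6 - 4)/(6 - 4) = 0.149500

P(4.6) = (-4)×L_0(4.6) + (-1)×L_1(4.6) + (-6)×L_2(4.6) + (-2)×L_3(4.6)
P(4.6) = -6.518500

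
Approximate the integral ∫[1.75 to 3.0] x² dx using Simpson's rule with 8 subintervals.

f(x) = x²
a = 1.75, b = 3.0, n = 8
h = (b - a)/n = 0.156250

Simpson's rule: (h/3)[f(x₀) + 4f(x₁) + 2f(x₂) + ... + f(xₙ)]

x_0 = 1.7500, f(x_0) = 3.062500, coefficient = 1
x_1 = 1.9062, f(x_1) = 3.633789, coefficient = 4
x_2 = 2.0625, f(x_2) = 4.253906, coefficient = 2
x_3 = 2.2188, f(x_3) = 4.922852, coefficient = 4
x_4 = 2.3750, f(x_4) = 5.640625, coefficient = 2
x_5 = 2.5312, f(x_5) = 6.407227, coefficient = 4
x_6 = 2.6875, f(x_6) = 7.222656, coefficient = 2
x_7 = 2.8438, f(x_7) = 8.086914, coefficient = 4
x_8 = 3.0000, f(x_8) = 9.000000, coefficient = 1

I ≈ (0.156250/3) × 138.500000 = 7.213542
Exact value: 7.213542
Error: 0.000000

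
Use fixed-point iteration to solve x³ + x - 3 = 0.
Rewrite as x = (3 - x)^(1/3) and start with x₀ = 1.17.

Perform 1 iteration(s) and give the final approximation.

Equation: x³ + x - 3 = 0
Fixed-point form: x = (3 - x)^(1/3)
x₀ = 1.17

x_1 = g(1.170000) = 1.223161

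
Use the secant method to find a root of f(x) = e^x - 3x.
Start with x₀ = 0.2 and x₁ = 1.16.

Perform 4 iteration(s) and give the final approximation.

f(x) = e^x - 3x
x₀ = 0.2, x₁ = 1.16

Secant formula: x_{n+1} = x_n - f(x_n)(x_n - x_{n-1})/(f(x_n) - f(x_{n-1}))

Iteration 1:
  f(0.200000) = 0.621403
  f(1.160000) = -0.290067
  x_2 = 1.160000 - (-0.290067)×(1.160000 - 0.200000)/(-0.290067 - 0.621403)
       = 0.854489
Iteration 2:
  f(1.160000) = -0.290067
  f(0.854489) = -0.213294
  x_3 = 0.854489 - (-0.213294)×(0.854489 - 1.160000)/(-0.213294 - (-0.290067))
       = 0.005705
Iteration 3:
  f(0.854489) = -0.213294
  f(0.005705) = 0.988606
  x_4 = 0.005705 - 0.988606×(0.005705 - 0.854489)/(0.988606 - (-0.213294))
       = 0.703860
Iteration 4:
  f(0.005705) = 0.988606
  f(0.703860) = -0.090040
  x_5 = 0.703860 - (-0.090040)×(0.703860 - 0.005705)/(-0.090040 - 0.988606)
       = 0.645582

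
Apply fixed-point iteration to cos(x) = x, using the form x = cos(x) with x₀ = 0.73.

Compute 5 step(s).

Equation: cos(x) = x
Fixed-point form: x = cos(x)
x₀ = 0.73

x_1 = g(0.730000) = 0.745174
x_2 = g(0.745174) = 0.734970
x_3 = g(0.734970) = 0.741851
x_4 = g(0.741851) = 0.737219
x_5 = g(0.737219) = 0.740341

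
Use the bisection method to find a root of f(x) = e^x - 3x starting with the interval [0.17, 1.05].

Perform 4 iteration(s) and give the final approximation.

f(x) = e^x - 3x
Initial interval: [0.17, 1.05]

Iteration 1:
  c_1 = (0.170000 + 1.050000)/2 = 0.610000
  f(c_1) = f(0.610000) = 0.010431
  f(a) × f(c) ≥ 0, new interval: [0.610000, 1.050000]
Iteration 2:
  c_2 = (0.610000 + 1.050000)/2 = 0.830000
  f(c_2) = f(0.830000) = -0.196681
  f(a) × f(c) < 0, new interval: [0.610000, 0.830000]
Iteration 3:
  c_3 = (0.610000 + 0.830000)/2 = 0.720000
  f(c_3) = f(0.720000) = -0.105567
  f(a) × f(c) < 0, new interval: [0.610000, 0.720000]
Iteration 4:
  c_4 = (0.610000 + 0.720000)/2 = 0.665000
  f(c_4) = f(0.665000) = -0.050509
  f(a) × f(c) < 0, new interval: [0.610000, 0.665000]

After 4 iteration(s), the approximation is c_4 = 0.665000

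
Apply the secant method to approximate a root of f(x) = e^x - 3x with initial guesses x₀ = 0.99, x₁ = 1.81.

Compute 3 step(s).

f(x) = e^x - 3x
x₀ = 0.99, x₁ = 1.81

Secant formula: x_{n+1} = x_n - f(x_n)(x_n - x_{n-1})/(f(x_n) - f(x_{n-1}))

Iteration 1:
  f(0.990000) = -0.278766
  f(1.810000) = 0.680447
  x_2 = 1.810000 - 0.680447×(1.810000 - 0.990000)/(0.680447 - (-0.278766))
       = 1.228308
Iteration 2:
  f(1.810000) = 0.680447
  f(1.228308) = -0.269478
  x_3 = 1.228308 - (-0.269478)×(1.228308 - 1.810000)/(-0.269478 - 0.680447)
       = 1.393324
Iteration 3:
  f(1.228308) = -0.269478
  f(1.393324) = -0.151754
  x_4 = 1.393324 - (-0.151754)×(1.393324 - 1.228308)/(-0.151754 - (-0.269478))
       = 1.606041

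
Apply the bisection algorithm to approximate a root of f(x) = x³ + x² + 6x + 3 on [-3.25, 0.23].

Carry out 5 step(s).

f(x) = x³ + x² + 6x + 3
Initial interval: [-3.25, 0.23]

Iteration 1:
  c_1 = (-3.250000 + 0.230000)/2 = -1.510000
  f(c_1) = f(-1.510000) = -7.222851
  f(a) × f(c) ≥ 0, new interval: [-1.510000, 0.230000]
Iteration 2:
  c_2 = (-1.510000 + 0.230000)/2 = -0.640000
  f(c_2) = f(-0.640000) = -0.692544
  f(a) × f(c) ≥ 0, new interval: [-0.640000, 0.230000]
Iteration 3:
  c_3 = (-0.640000 + 0.230000)/2 = -0.205000
  f(c_3) = f(-0.205000) = 1.803410
  f(a) × f(c) < 0, new interval: [-0.640000, -0.205000]
Iteration 4:
  c_4 = (-0.640000 + (-0.205000))/2 = -0.422500
  f(c_4) = f(-0.422500) = 0.568087
  f(a) × f(c) < 0, new interval: [-0.640000, -0.422500]
Iteration 5:
  c_5 = (-0.640000 + (-0.422500))/2 = -0.531250
  f(c_5) = f(-0.531250) = -0.055206
  f(a) × f(c) ≥ 0, new interval: [-0.531250, -0.422500]

After 5 iteration(s), the approximation is c_5 = -0.531250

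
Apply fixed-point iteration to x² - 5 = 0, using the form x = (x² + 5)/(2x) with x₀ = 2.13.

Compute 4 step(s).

Equation: x² - 5 = 0
Fixed-point form: x = (x² + 5)/(2x)
x₀ = 2.13

x_1 = g(2.130000) = 2.238709
x_2 = g(2.238709) = 2.236070
x_3 = g(2.236070) = 2.236068
x_4 = g(2.236068) = 2.236068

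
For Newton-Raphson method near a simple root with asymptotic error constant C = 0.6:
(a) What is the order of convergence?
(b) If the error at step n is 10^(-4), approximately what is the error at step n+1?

(a) Newton-Raphson has quadratic (order 2) convergence near simple roots.
    This means |e_{n+1}| ≈ C|e_n|².

(b) With |e_n| = 10^(-4) and C = 0.6:
    |e_{n+1}| ≈ 0.6 × (10^(-4))² = 0.6 × 10^(-8)

(a) 2 (quadratic); (b) |e_{n+1}| ≈ 6.000e-09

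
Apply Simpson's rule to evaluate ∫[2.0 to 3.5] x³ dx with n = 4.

f(x) = x³
a = 2.0, b = 3.5, n = 4
h = (b - a)/n = 0.375000

Simpson's rule: (h/3)[f(x₀) + 4f(x₁) + 2f(x₂) + ... + f(xₙ)]

x_0 = 2.0000, f(x_0) = 8.000000, coefficient = 1
x_1 = 2.3750, f(x_1) = 13.396484, coefficient = 4
x_2 = 2.7500, f(x_2) = 20.796875, coefficient = 2
x_3 = 3.1250, f(x_3) = 30.517578, coefficient = 4
x_4 = 3.5000, f(x_4) = 42.875000, coefficient = 1

I ≈ (0.375000/3) × 268.125000 = 33.515625
Exact value: 33.515625
Error: 0.000000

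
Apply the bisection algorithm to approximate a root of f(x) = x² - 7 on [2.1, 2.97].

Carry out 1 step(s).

f(x) = x² - 7
Initial interval: [2.1, 2.97]

Iteration 1:
  c_1 = (2.100000 + 2.970000)/2 = 2.535000
  f(c_1) = f(2.535000) = -0.573775
  f(a) × f(c) ≥ 0, new interval: [2.535000, 2.970000]

After 1 iteration(s), the approximation is c_1 = 2.535000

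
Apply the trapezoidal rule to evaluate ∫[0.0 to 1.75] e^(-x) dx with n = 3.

f(x) = e^(-x)
a = 0.0, b = 1.75, n = 3
h = (b - a)/n = 0.583333

Trapezoidal rule: (h/2)[f(x₀) + 2f(x₁) + 2f(x₂) + ... + f(xₙ)]

x_0 = 0.0000, f(x_0) = 1.000000, coefficient = 1
x_1 = 0.5833, f(x_1) = 0.558035, coefficient = 2
x_2 = 1.1667, f(x_2) = 0.311403, coefficient = 2
x_3 = 1.7500, f(x_3) = 0.173774, coefficient = 1

I ≈ (0.583333/2) × 2.912651 = 0.849523
Exact value: 0.826226
Error: 0.023297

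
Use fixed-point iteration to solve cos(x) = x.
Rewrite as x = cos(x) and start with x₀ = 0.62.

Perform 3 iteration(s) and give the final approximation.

Equation: cos(x) = x
Fixed-point form: x = cos(x)
x₀ = 0.62

x_1 = g(0.620000) = 0.813878
x_2 = g(0.813878) = 0.686684
x_3 = g(0.686684) = 0.773352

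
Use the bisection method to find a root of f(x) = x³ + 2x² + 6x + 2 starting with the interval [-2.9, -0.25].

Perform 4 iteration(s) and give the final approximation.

f(x) = x³ + 2x² + 6x + 2
Initial interval: [-2.9, -0.25]

Iteration 1:
  c_1 = (-2.900000 + (-0.250000))/2 = -1.575000
  f(c_1) = f(-1.575000) = -6.395734
  f(a) × f(c) ≥ 0, new interval: [-1.575000, -0.250000]
Iteration 2:
  c_2 = (-1.575000 + (-0.250000))/2 = -0.912500
  f(c_2) = f(-0.912500) = -2.569486
  f(a) × f(c) ≥ 0, new interval: [-0.912500, -0.250000]
Iteration 3:
  c_3 = (-0.912500 + (-0.250000))/2 = -0.581250
  f(c_3) = f(-0.581250) = -1.008173
  f(a) × f(c) ≥ 0, new interval: [-0.581250, -0.250000]
Iteration 4:
  c_4 = (-0.581250 + (-0.250000))/2 = -0.415625
  f(c_4) = f(-0.415625) = -0.220059
  f(a) × f(c) ≥ 0, new interval: [-0.415625, -0.250000]

After 4 iteration(s), the approximation is c_4 = -0.415625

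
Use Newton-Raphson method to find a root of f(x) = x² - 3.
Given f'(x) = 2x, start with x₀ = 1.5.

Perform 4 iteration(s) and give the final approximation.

f(x) = x² - 3
f'(x) = 2x
x₀ = 1.5

Newton-Raphson formula: x_{n+1} = x_n - f(x_n)/f'(x_n)

Iteration 1:
  f(1.500000) = -0.750000
  f'(1.500000) = 3.000000
  x_1 = 1.500000 - (-0.750000)/3.000000 = 1.750000
Iteration 2:
  f(1.750000) = 0.062500
  f'(1.750000) = 3.500000
  x_2 = 1.750000 - 0.062500/3.500000 = 1.732143
Iteration 3:
  f(1.732143) = 0.000319
  f'(1.732143) = 3.464286
  x_3 = 1.732143 - 0.000319/3.464286 = 1.732051
Iteration 4:
  f(1.732051) = 0.000000
  f'(1.732051) = 3.464102
  x_4 = 1.732051 - 0.000000/3.464102 = 1.732051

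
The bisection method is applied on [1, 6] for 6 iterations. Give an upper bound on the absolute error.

Bisection error bound: |error| ≤ (b-a)/2^n
|error| ≤ (6 - 1)/2^6 = 5/2^6
|error| ≤ 0.0781250000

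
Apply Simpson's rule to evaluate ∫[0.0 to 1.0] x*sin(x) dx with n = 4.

f(x) = x*sin(x)
a = 0.0, b = 1.0, n = 4
h = (b - a)/n = 0.250000

Simpson's rule: (h/3)[f(x₀) + 4f(x₁) + 2f(x₂) + ... + f(xₙ)]

x_0 = 0.0000, f(x_0) = 0.000000, coefficient = 1
x_1 = 0.2500, f(x_1) = 0.061851, coefficient = 4
x_2 = 0.5000, f(x_2) = 0.239713, coefficient = 2
x_3 = 0.7500, f(x_3) = 0.511229, coefficient = 4
x_4 = 1.0000, f(x_4) = 0.841471, coefficient = 1

I ≈ (0.250000/3) × 3.613217 = 0.301101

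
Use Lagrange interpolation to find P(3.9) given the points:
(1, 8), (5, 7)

Lagrange interpolation formula:
P(x) = Σ yᵢ × Lᵢ(x)
where Lᵢ(x) = Π_{j≠i} (x - xⱼ)/(xᵢ - xⱼ)

L_0(3.9) = (3.9 - 5)/(1 - 5) = 0.275000
L_1(3.9) = (3.9 - 1)/(5 - 1) = 0.725000

P(3.9) = 8×L_0(3.9) + 7×L_1(3.9)
P(3.9) = 7.275000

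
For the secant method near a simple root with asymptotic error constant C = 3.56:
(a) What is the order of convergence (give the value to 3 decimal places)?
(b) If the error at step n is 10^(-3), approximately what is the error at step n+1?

(a) Secant method has superlinear convergence with order φ = (1+√5)/2 ≈ 1.618.
    This means |e_{n+1}| ≈ C|e_n|^1.618.

(b) With |e_n| = 10^(-3) and C = 3.56:
    |e_{n+1}| ≈ 3.56 × (10^(-3))^1.618 = 3.56 × 10^(-4.85)

(a) ≈ 1.618 (golden ratio); (b) |e_{n+1}| ≈ 4.981e-05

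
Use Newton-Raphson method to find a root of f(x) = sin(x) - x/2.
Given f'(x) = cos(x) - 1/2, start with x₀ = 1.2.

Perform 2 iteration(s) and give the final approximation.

f(x) = sin(x) - x/2
f'(x) = cos(x) - 1/2
x₀ = 1.2

Newton-Raphson formula: x_{n+1} = x_n - f(x_n)/f'(x_n)

Iteration 1:
  f(1.200000) = 0.332039
  f'(1.200000) = -0.137642
  x_1 = 1.200000 - 0.332039/(-0.137642) = 3.612334
Iteration 2:
  f(3.612334) = -2.259714
  f'(3.612334) = -1.391232
  x_2 = 3.612334 - (-2.259714)/(-1.391232) = 1.988080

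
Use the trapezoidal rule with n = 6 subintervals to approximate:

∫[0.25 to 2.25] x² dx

f(x) = x²
a = 0.25, b = 2.25, n = 6
h = (b - a)/n = 0.333333

Trapezoidal rule: (h/2)[f(x₀) + 2f(x₁) + 2f(x₂) + ... + f(xₙ)]

x_0 = 0.2500, f(x_0) = 0.062500, coefficient = 1
x_1 = 0.5833, f(x_1) = 0.340278, coefficient = 2
x_2 = 0.9167, f(x_2) = 0.840278, coefficient = 2
x_3 = 1.2500, f(x_3) = 1.562500, coefficient = 2
x_4 = 1.5833, f(x_4) = 2.506944, coefficient = 2
x_5 = 1.9167, f(x_5) = 3.673611, coefficient = 2
x_6 = 2.2500, f(x_6) = 5.062500, coefficient = 1

I ≈ (0.333333/2) × 22.972222 = 3.828704
Exact value: 3.791667
Error: 0.037037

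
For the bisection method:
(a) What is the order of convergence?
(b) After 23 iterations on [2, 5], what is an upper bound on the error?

(a) Bisection has linear (order 1) convergence; the error is halved each step.

(b) Error bound = (b-a)/2^n = (5 - 2)/2^{23}
    = 3/2^{23}

(a) 1 (linear); (b) error ≤ 3.58e-07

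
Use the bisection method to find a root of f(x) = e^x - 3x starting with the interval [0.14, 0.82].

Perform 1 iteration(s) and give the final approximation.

f(x) = e^x - 3x
Initial interval: [0.14, 0.82]

Iteration 1:
  c_1 = (0.140000 + 0.820000)/2 = 0.480000
  f(c_1) = f(0.480000) = 0.176074
  f(a) × f(c) ≥ 0, new interval: [0.480000, 0.820000]

After 1 iteration(s), the approximation is c_1 = 0.480000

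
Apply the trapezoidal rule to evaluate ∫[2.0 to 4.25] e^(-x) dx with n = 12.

f(x) = e^(-x)
a = 2.0, b = 4.25, n = 12
h = (b - a)/n = 0.187500

Trapezoidal rule: (h/2)[f(x₀) + 2f(x₁) + 2f(x₂) + ... + f(xₙ)]

x_0 = 2.0000, f(x_0) = 0.135335, coefficient = 1
x_1 = 2.1875, f(x_1) = 0.112197, coefficient = 2
x_2 = 2.3750, f(x_2) = 0.093014, coefficient = 2
x_3 = 2.5625, f(x_3) = 0.077112, coefficient = 2
x_4 = 2.7500, f(x_4) = 0.063928, coefficient = 2
x_5 = 2.9375, f(x_5) = 0.052998, coefficient = 2
x_6 = 3.1250, f(x_6) = 0.043937, coefficient = 2
x_7 = 3.3125, f(x_7) = 0.036425, coefficient = 2
x_8 = 3.5000, f(x_8) = 0.030197, coefficient = 2
x_9 = 3.6875, f(x_9) = 0.025035, coefficient = 2
x_10 = 3.8750, f(x_10) = 0.020754, coefficient = 2
x_11 = 4.0625, f(x_11) = 0.017206, coefficient = 2
x_12 = 4.2500, f(x_12) = 0.014264, coefficient = 1

I ≈ (0.187500/2) × 1.295206 = 0.121426
Exact value: 0.121071
Error: 0.000354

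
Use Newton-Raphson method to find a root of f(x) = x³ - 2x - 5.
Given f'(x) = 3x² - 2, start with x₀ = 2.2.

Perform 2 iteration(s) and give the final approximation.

f(x) = x³ - 2x - 5
f'(x) = 3x² - 2
x₀ = 2.2

Newton-Raphson formula: x_{n+1} = x_n - f(x_n)/f'(x_n)

Iteration 1:
  f(2.200000) = 1.248000
  f'(2.200000) = 12.520000
  x_1 = 2.200000 - 1.248000/12.520000 = 2.100319
Iteration 2:
  f(2.100319) = 0.064589
  f'(2.100319) = 11.234026
  x_2 = 2.100319 - 0.064589/11.234026 = 2.094570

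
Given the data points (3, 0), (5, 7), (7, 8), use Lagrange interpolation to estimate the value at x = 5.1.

Lagrange interpolation formula:
P(x) = Σ yᵢ × Lᵢ(x)
where Lᵢ(x) = Π_{j≠i} (x - xⱼ)/(xᵢ - xⱼ)

L_0(5.1) = (5.1 - 5)/(3 - 5) × (5.1 - 7)/(3 - 7) = -0.023750
L_1(5.1) = (5.1 - 3)/(5 - 3) × (5.1 - 7)/(5 - 7) = 0.997500
L_2(5.1) = (5.1 - 3)/(7 - 3) × (5.1 - 5)/(7 - 5) = 0.026250

P(5.1) = 0×L_0(5.1) + 7×L_1(5.1) + 8×L_2(5.1)
P(5.1) = 7.192500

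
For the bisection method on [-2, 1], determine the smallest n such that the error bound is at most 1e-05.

We need (b-a)/2^n ≤ 1e-05
(1 - (-2))/2^n ≤ 1e-05
3/2^n ≤ 1e-05
2^n ≥ 300000
n ≥ log₂(300000) = 18.19
n ≥ 19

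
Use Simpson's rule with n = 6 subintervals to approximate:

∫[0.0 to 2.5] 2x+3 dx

f(x) = 2x+3
a = 0.0, b = 2.5, n = 6
h = (b - a)/n = 0.416667

Simpson's rule: (h/3)[f(x₀) + 4f(x₁) + 2f(x₂) + ... + f(xₙ)]

x_0 = 0.0000, f(x_0) = 3.000000, coefficient = 1
x_1 = 0.4167, f(x_1) = 3.833333, coefficient = 4
x_2 = 0.8333, f(x_2) = 4.666667, coefficient = 2
x_3 = 1.2500, f(x_3) = 5.500000, coefficient = 4
x_4 = 1.6667, f(x_4) = 6.333333, coefficient = 2
x_5 = 2.0833, f(x_5) = 7.166667, coefficient = 4
x_6 = 2.5000, f(x_6) = 8.000000, coefficient = 1

I ≈ (0.416667/3) × 99.000000 = 13.750000
Exact value: 13.750000
Error: 0.000000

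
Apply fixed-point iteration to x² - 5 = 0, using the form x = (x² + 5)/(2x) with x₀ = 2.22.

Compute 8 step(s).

Equation: x² - 5 = 0
Fixed-point form: x = (x² + 5)/(2x)
x₀ = 2.22

x_1 = g(2.220000) = 2.236126
x_2 = g(2.236126) = 2.236068
x_3 = g(2.236068) = 2.236068
x_4 = g(2.236068) = 2.236068
x_5 = g(2.236068) = 2.236068
x_6 = g(2.236068) = 2.236068
x_7 = g(2.236068) = 2.236068
x_8 = g(2.236068) = 2.236068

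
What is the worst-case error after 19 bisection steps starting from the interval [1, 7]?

Bisection error bound: |error| ≤ (b-a)/2^n
|error| ≤ (7 - 1)/2^19 = 6/2^19
|error| ≤ 0.0000114441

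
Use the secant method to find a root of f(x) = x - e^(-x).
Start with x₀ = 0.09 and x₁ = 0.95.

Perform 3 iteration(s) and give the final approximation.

f(x) = x - e^(-x)
x₀ = 0.09, x₁ = 0.95

Secant formula: x_{n+1} = x_n - f(x_n)(x_n - x_{n-1})/(f(x_n) - f(x_{n-1}))

Iteration 1:
  f(0.090000) = -0.823931
  f(0.950000) = 0.563259
  x_2 = 0.950000 - 0.563259×(0.950000 - 0.090000)/(0.563259 - (-0.823931))
       = 0.600803
Iteration 2:
  f(0.950000) = 0.563259
  f(0.600803) = 0.052432
  x_3 = 0.600803 - 0.052432×(0.600803 - 0.950000)/(0.052432 - 0.563259)
       = 0.564961
Iteration 3:
  f(0.600803) = 0.052432
  f(0.564961) = -0.003421
  x_4 = 0.564961 - (-0.003421)×(0.564961 - 0.600803)/(-0.003421 - 0.052432)
       = 0.567157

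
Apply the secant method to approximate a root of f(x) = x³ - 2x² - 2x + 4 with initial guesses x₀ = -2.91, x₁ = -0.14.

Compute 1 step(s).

f(x) = x³ - 2x² - 2x + 4
x₀ = -2.91, x₁ = -0.14

Secant formula: x_{n+1} = x_n - f(x_n)(x_n - x_{n-1})/(f(x_n) - f(x_{n-1}))

Iteration 1:
  f(-2.910000) = -31.758371
  f(-0.140000) = 4.238056
  x_2 = -0.140000 - 4.238056×(-0.140000 - (-2.910000))/(4.238056 - (-31.758371))
       = -0.466127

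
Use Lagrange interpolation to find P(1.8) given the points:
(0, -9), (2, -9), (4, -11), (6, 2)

Lagrange interpolation formula:
P(x) = Σ yᵢ × Lᵢ(x)
where Lᵢ(x) = Π_{j≠i} (x - xⱼ)/(xᵢ - xⱼ)

L_0(1.8) = (1.8 - 2)/(0 - 2) × (1.8 - 4)/(0 - 4) × (1.8 - 6)/(0 - 6) = 0.038500
L_1(1.8) = (1.8 - 0)/(2 - 0) × (1.8 - 4)/(2 - 4) × (1.8 - 6)/(2 - 6) = 1.039500
L_2(1.8) = (1.8 - 0)/(4 - 0) × (1.8 - 2)/(4 - 2) × (1.8 - 6)/(4 - 6) = -0.094500
L_3(1.8) = (1.8 - 0)/(6 - 0) × (1.8 - 2)/(6 - 2) × (1.8 - 4)/(6 - 4) = 0.016500

P(1.8) = (-9)×L_0(1.8) + (-9)×L_1(1.8) + (-11)×L_2(1.8) + 2×L_3(1.8)
P(1.8) = -8.629500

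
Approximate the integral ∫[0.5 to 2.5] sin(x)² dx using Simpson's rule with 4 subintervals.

f(x) = sin(x)²
a = 0.5, b = 2.5, n = 4
h = (b - a)/n = 0.500000

Simpson's rule: (h/3)[f(x₀) + 4f(x₁) + 2f(x₂) + ... + f(xₙ)]

x_0 = 0.5000, f(x_0) = 0.229849, coefficient = 1
x_1 = 1.0000, f(x_1) = 0.708073, coefficient = 4
x_2 = 1.5000, f(x_2) = 0.994996, coefficient = 2
x_3 = 2.0000, f(x_3) = 0.826822, coefficient = 4
x_4 = 2.5000, f(x_4) = 0.358169, coefficient = 1

I ≈ (0.500000/3) × 8.717591 = 1.452932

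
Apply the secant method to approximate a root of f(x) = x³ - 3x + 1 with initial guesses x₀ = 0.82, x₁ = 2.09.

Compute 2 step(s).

f(x) = x³ - 3x + 1
x₀ = 0.82, x₁ = 2.09

Secant formula: x_{n+1} = x_n - f(x_n)(x_n - x_{n-1})/(f(x_n) - f(x_{n-1}))

Iteration 1:
  f(0.820000) = -0.908632
  f(2.090000) = 3.859329
  x_2 = 2.090000 - 3.859329×(2.090000 - 0.820000)/(3.859329 - (-0.908632))
       = 1.062024
Iteration 2:
  f(2.090000) = 3.859329
  f(1.062024) = -0.988220
  x_3 = 1.062024 - (-0.988220)×(1.062024 - 2.090000)/(-0.988220 - 3.859329)
       = 1.271587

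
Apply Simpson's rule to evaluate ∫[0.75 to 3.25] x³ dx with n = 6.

f(x) = x³
a = 0.75, b = 3.25, n = 6
h = (b - a)/n = 0.416667

Simpson's rule: (h/3)[f(x₀) + 4f(x₁) + 2f(x₂) + ... + f(xₙ)]

x_0 = 0.7500, f(x_0) = 0.421875, coefficient = 1
x_1 = 1.1667, f(x_1) = 1.587963, coefficient = 4
x_2 = 1.5833, f(x_2) = 3.969329, coefficient = 2
x_3 = 2.0000, f(x_3) = 8.000000, coefficient = 4
x_4 = 2.4167, f(x_4) = 14.114005, coefficient = 2
x_5 = 2.8333, f(x_5) = 22.745370, coefficient = 4
x_6 = 3.2500, f(x_6) = 34.328125, coefficient = 1

I ≈ (0.416667/3) × 200.250000 = 27.812500
Exact value: 27.812500
Error: 0.000000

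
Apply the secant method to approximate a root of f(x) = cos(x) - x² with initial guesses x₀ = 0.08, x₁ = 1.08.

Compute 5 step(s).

f(x) = cos(x) - x²
x₀ = 0.08, x₁ = 1.08

Secant formula: x_{n+1} = x_n - f(x_n)(x_n - x_{n-1})/(f(x_n) - f(x_{n-1}))

Iteration 1:
  f(0.080000) = 0.990402
  f(1.080000) = -0.695072
  x_2 = 1.080000 - (-0.695072)×(1.080000 - 0.080000)/(-0.695072 - 0.990402)
       = 0.667610
Iteration 2:
  f(1.080000) = -0.695072
  f(0.667610) = 0.339600
  x_3 = 0.667610 - 0.339600×(0.667610 - 1.080000)/(0.339600 - (-0.695072))
       = 0.802965
Iteration 3:
  f(0.667610) = 0.339600
  f(0.802965) = 0.049824
  x_4 = 0.802965 - 0.049824×(0.802965 - 0.667610)/(0.049824 - 0.339600)
       = 0.826238
Iteration 4:
  f(0.802965) = 0.049824
  f(0.826238) = -0.005022
  x_5 = 0.826238 - (-0.005022)×(0.826238 - 0.802965)/(-0.005022 - 0.049824)
       = 0.824107
Iteration 5:
  f(0.826238) = -0.005022
  f(0.824107) = 0.000060
  x_6 = 0.824107 - 0.000060×(0.824107 - 0.826238)/(0.000060 - (-0.005022))
       = 0.824132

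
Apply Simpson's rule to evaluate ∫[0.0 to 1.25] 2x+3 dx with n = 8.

f(x) = 2x+3
a = 0.0, b = 1.25, n = 8
h = (b - a)/n = 0.156250

Simpson's rule: (h/3)[f(x₀) + 4f(x₁) + 2f(x₂) + ... + f(xₙ)]

x_0 = 0.0000, f(x_0) = 3.000000, coefficient = 1
x_1 = 0.1562, f(x_1) = 3.312500, coefficient = 4
x_2 = 0.3125, f(x_2) = 3.625000, coefficient = 2
x_3 = 0.4688, f(x_3) = 3.937500, coefficient = 4
x_4 = 0.6250, f(x_4) = 4.250000, coefficient = 2
x_5 = 0.7812, f(x_5) = 4.562500, coefficient = 4
x_6 = 0.9375, f(x_6) = 4.875000, coefficient = 2
x_7 = 1.0938, f(x_7) = 5.187500, coefficient = 4
x_8 = 1.2500, f(x_8) = 5.500000, coefficient = 1

I ≈ (0.156250/3) × 102.000000 = 5.312500
Exact value: 5.312500
Error: 0.000000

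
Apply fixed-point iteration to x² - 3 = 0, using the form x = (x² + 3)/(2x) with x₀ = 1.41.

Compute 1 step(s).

Equation: x² - 3 = 0
Fixed-point form: x = (x² + 3)/(2x)
x₀ = 1.41

x_1 = g(1.410000) = 1.768830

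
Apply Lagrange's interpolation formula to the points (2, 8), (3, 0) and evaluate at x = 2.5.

Lagrange interpolation formula:
P(x) = Σ yᵢ × Lᵢ(x)
where Lᵢ(x) = Π_{j≠i} (x - xⱼ)/(xᵢ - xⱼ)

L_0(2.5) = (2.5 - 3)/(2 - 3) = 0.500000
L_1(2.5) = (2.5 - 2)/(3 - 2) = 0.500000

P(2.5) = 8×L_0(2.5) + 0×L_1(2.5)
P(2.5) = 4.000000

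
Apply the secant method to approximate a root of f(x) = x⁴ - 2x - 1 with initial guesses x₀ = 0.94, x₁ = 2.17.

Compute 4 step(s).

f(x) = x⁴ - 2x - 1
x₀ = 0.94, x₁ = 2.17

Secant formula: x_{n+1} = x_n - f(x_n)(x_n - x_{n-1})/(f(x_n) - f(x_{n-1}))

Iteration 1:
  f(0.940000) = -2.099251
  f(2.170000) = 16.833739
  x_2 = 2.170000 - 16.833739×(2.170000 - 0.940000)/(16.833739 - (-2.099251))
       = 1.076380
Iteration 2:
  f(2.170000) = 16.833739
  f(1.076380) = -1.810421
  x_3 = 1.076380 - (-1.810421)×(1.076380 - 2.170000)/(-1.810421 - 16.833739)
       = 1.182575
Iteration 3:
  f(1.076380) = -1.810421
  f(1.182575) = -1.409395
  x_4 = 1.182575 - (-1.409395)×(1.182575 - 1.076380)/(-1.409395 - (-1.810421))
       = 1.555794
Iteration 4:
  f(1.182575) = -1.409395
  f(1.555794) = 1.747207
  x_5 = 1.555794 - 1.747207×(1.555794 - 1.182575)/(1.747207 - (-1.409395))
       = 1.349214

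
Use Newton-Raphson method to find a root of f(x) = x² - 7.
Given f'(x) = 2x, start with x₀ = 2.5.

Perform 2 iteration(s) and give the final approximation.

f(x) = x² - 7
f'(x) = 2x
x₀ = 2.5

Newton-Raphson formula: x_{n+1} = x_n - f(x_n)/f'(x_n)

Iteration 1:
  f(2.500000) = -0.750000
  f'(2.500000) = 5.000000
  x_1 = 2.500000 - (-0.750000)/5.000000 = 2.650000
Iteration 2:
  f(2.650000) = 0.022500
  f'(2.650000) = 5.300000
  x_2 = 2.650000 - 0.022500/5.300000 = 2.645755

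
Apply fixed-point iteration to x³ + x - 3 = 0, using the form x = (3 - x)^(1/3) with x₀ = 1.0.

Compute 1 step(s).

Equation: x³ + x - 3 = 0
Fixed-point form: x = (3 - x)^(1/3)
x₀ = 1.0

x_1 = g(1.000000) = 1.259921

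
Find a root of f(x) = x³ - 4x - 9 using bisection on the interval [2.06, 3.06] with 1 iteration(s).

f(x) = x³ - 4x - 9
Initial interval: [2.06, 3.06]

Iteration 1:
  c_1 = (2.060000 + 3.060000)/2 = 2.560000
  f(c_1) = f(2.560000) = -2.462784
  f(a) × f(c) ≥ 0, new interval: [2.560000, 3.060000]

After 1 iteration(s), the approximation is c_1 = 2.560000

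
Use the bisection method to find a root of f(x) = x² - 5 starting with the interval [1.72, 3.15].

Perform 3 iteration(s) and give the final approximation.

f(x) = x² - 5
Initial interval: [1.72, 3.15]

Iteration 1:
  c_1 = (1.720000 + 3.150000)/2 = 2.435000
  f(c_1) = f(2.435000) = 0.929225
  f(a) × f(c) < 0, new interval: [1.720000, 2.435000]
Iteration 2:
  c_2 = (1.720000 + 2.435000)/2 = 2.077500
  f(c_2) = f(2.077500) = -0.683994
  f(a) × f(c) ≥ 0, new interval: [2.077500, 2.435000]
Iteration 3:
  c_3 = (2.077500 + 2.435000)/2 = 2.256250
  f(c_3) = f(2.256250) = 0.090664
  f(a) × f(c) < 0, new interval: [2.077500, 2.256250]

After 3 iteration(s), the approximation is c_3 = 2.256250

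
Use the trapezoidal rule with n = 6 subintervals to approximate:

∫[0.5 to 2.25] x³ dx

f(x) = x³
a = 0.5, b = 2.25, n = 6
h = (b - a)/n = 0.291667

Trapezoidal rule: (h/2)[f(x₀) + 2f(x₁) + 2f(x₂) + ... + f(xₙ)]

x_0 = 0.5000, f(x_0) = 0.125000, coefficient = 1
x_1 = 0.7917, f(x_1) = 0.496166, coefficient = 2
x_2 = 1.0833, f(x_2) = 1.271412, coefficient = 2
x_3 = 1.3750, f(x_3) = 2.599609, coefficient = 2
x_4 = 1.6667, f(x_4) = 4.629630, coefficient = 2
x_5 = 1.9583, f(x_5) = 7.510344, coefficient = 2
x_6 = 2.2500, f(x_6) = 11.390625, coefficient = 1

I ≈ (0.291667/2) × 44.529948 = 6.493951
Exact value: 6.391602
Error: 0.102349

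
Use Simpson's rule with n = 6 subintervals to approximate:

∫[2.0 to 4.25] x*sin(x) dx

f(x) = x*sin(x)
a = 2.0, b = 4.25, n = 6
h = (b - a)/n = 0.375000

Simpson's rule: (h/3)[f(x₀) + 4f(x₁) + 2f(x₂) + ... + f(xₙ)]

x_0 = 2.0000, f(x_0) = 1.818595, coefficient = 1
x_1 = 2.3750, f(x_1) = 1.647502, coefficient = 4
x_2 = 2.7500, f(x_2) = 1.049568, coefficient = 2
x_3 = 3.1250, f(x_3) = 0.051850, coefficient = 4
x_4 = 3.5000, f(x_4) = -1.227741, coefficient = 2
x_5 = 3.8750, f(x_5) = -2.593944, coefficient = 4
x_6 = 4.2500, f(x_6) = -3.803705, coefficient = 1

I ≈ (0.375000/3) × -5.919825 = -0.739978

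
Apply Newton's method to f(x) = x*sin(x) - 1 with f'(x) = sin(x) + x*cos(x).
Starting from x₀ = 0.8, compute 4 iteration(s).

f(x) = x*sin(x) - 1
f'(x) = sin(x) + x*cos(x)
x₀ = 0.8

Newton-Raphson formula: x_{n+1} = x_n - f(x_n)/f'(x_n)

Iteration 1:
  f(0.800000) = -0.426115
  f'(0.800000) = 1.274721
  x_1 = 0.800000 - (-0.426115)/1.274721 = 1.134281
Iteration 2:
  f(1.134281) = 0.027920
  f'(1.134281) = 1.385786
  x_2 = 1.134281 - 0.027920/1.385786 = 1.114134
Iteration 3:
  f(1.114134) = -0.000033
  f'(1.114134) = 1.388812
  x_3 = 1.114134 - (-0.000033)/1.388812 = 1.114157
Iteration 4:
  f(1.114157) = 0.000000
  f'(1.114157) = 1.388809
  x_4 = 1.114157 - 0.000000/1.388809 = 1.114157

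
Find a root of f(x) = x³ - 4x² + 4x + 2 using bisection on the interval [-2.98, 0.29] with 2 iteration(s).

f(x) = x³ - 4x² + 4x + 2
Initial interval: [-2.98, 0.29]

Iteration 1:
  c_1 = (-2.980000 + 0.290000)/2 = -1.345000
  f(c_1) = f(-1.345000) = -13.049239
  f(a) × f(c) ≥ 0, new interval: [-1.345000, 0.290000]
Iteration 2:
  c_2 = (-1.345000 + 0.290000)/2 = -0.527500
  f(c_2) = f(-0.527500) = -1.369805
  f(a) × f(c) ≥ 0, new interval: [-0.527500, 0.290000]

After 2 iteration(s), the approximation is c_2 = -0.527500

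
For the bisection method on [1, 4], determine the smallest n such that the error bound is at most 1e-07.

We need (b-a)/2^n ≤ 1e-07
(4 - 1)/2^n ≤ 1e-07
3/2^n ≤ 1e-07
2^n ≥ 30000000
n ≥ log₂(30000000) = 24.84
n ≥ 25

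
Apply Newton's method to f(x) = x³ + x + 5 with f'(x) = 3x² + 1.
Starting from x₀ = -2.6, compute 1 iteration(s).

f(x) = x³ + x + 5
f'(x) = 3x² + 1
x₀ = -2.6

Newton-Raphson formula: x_{n+1} = x_n - f(x_n)/f'(x_n)

Iteration 1:
  f(-2.600000) = -15.176000
  f'(-2.600000) = 21.280000
  x_1 = -2.600000 - (-15.176000)/21.280000 = -1.886842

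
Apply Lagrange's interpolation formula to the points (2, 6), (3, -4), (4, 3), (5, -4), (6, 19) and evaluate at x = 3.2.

Lagrange interpolation formula:
P(x) = Σ yᵢ × Lᵢ(x)
where Lᵢ(x) = Π_{j≠i} (x - xⱼ)/(xᵢ - xⱼ)

L_0(3.2) = (3.2 - 3)/(2 - 3) × (3.2 - 4)/(2 - 4) × (3.2 - 5)/(2 - 5) × (3.2 - 6)/(2 - 6) = -0.033600
L_1(3.2) = (3.2 - 2)/(3 - 2) × (3.2 - 4)/(3 - 4) × (3.2 - 5)/(3 - 5) × (3.2 - 6)/(3 - 6) = 0.806400
L_2(3.2) = (3.2 - 2)/(4 - 2) × (3.2 - 3)/(4 - 3) × (3.2 - 5)/(4 - 5) × (3.2 - 6)/(4 - 6) = 0.302400
L_3(3.2) = (3.2 - 2)/(5 - 2) × (3.2 - 3)/(5 - 3) × (3.2 - 4)/(5 - 4) × (3.2 - 6)/(5 - 6) = -0.089600
L_4(3.2) = (3.2 - 2)/(6 - 2) × (3.2 - 3)/(6 - 3) × (3.2 - 4)/(6 - 4) × (3.2 - 5)/(6 - 5) = 0.014400

P(3.2) = 6×L_0(3.2) + (-4)×L_1(3.2) + 3×L_2(3.2) + (-4)×L_3(3.2) + 19×L_4(3.2)
P(3.2) = -1.888000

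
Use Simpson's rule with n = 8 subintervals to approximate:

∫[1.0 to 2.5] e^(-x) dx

f(x) = e^(-x)
a = 1.0, b = 2.5, n = 8
h = (b - a)/n = 0.187500

Simpson's rule: (h/3)[f(x₀) + 4f(x₁) + 2f(x₂) + ... + f(xₙ)]

x_0 = 1.0000, f(x_0) = 0.367879, coefficient = 1
x_1 = 1.1875, f(x_1) = 0.304983, coefficient = 4
x_2 = 1.3750, f(x_2) = 0.252840, coefficient = 2
x_3 = 1.5625, f(x_3) = 0.209611, coefficient = 4
x_4 = 1.7500, f(x_4) = 0.173774, coefficient = 2
x_5 = 1.9375, f(x_5) = 0.144064, coefficient = 4
x_6 = 2.1250, f(x_6) = 0.119433, coefficient = 2
x_7 = 2.3125, f(x_7) = 0.099013, coefficient = 4
x_8 = 2.5000, f(x_8) = 0.082085, coefficient = 1

I ≈ (0.187500/3) × 4.572742 = 0.285796
Exact value: 0.285794
Error: 0.000002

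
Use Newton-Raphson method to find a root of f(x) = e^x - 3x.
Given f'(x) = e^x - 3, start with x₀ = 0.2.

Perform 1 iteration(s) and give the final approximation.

f(x) = e^x - 3x
f'(x) = e^x - 3
x₀ = 0.2

Newton-Raphson formula: x_{n+1} = x_n - f(x_n)/f'(x_n)

Iteration 1:
  f(0.200000) = 0.621403
  f'(0.200000) = -1.778597
  x_1 = 0.200000 - 0.621403/(-1.778597) = 0.549378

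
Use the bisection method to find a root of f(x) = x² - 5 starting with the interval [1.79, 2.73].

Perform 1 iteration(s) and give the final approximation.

f(x) = x² - 5
Initial interval: [1.79, 2.73]

Iteration 1:
  c_1 = (1.790000 + 2.730000)/2 = 2.260000
  f(c_1) = f(2.260000) = 0.107600
  f(a) × f(c) < 0, new interval: [1.790000, 2.260000]

After 1 iteration(s), the approximation is c_1 = 2.260000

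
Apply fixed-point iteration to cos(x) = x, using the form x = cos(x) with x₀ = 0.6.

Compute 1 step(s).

Equation: cos(x) = x
Fixed-point form: x = cos(x)
x₀ = 0.6

x_1 = g(0.600000) = 0.825336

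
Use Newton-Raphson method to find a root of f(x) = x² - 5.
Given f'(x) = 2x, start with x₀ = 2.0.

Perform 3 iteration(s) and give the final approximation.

f(x) = x² - 5
f'(x) = 2x
x₀ = 2.0

Newton-Raphson formula: x_{n+1} = x_n - f(x_n)/f'(x_n)

Iteration 1:
  f(2.000000) = -1.000000
  f'(2.000000) = 4.000000
  x_1 = 2.000000 - (-1.000000)/4.000000 = 2.250000
Iteration 2:
  f(2.250000) = 0.062500
  f'(2.250000) = 4.500000
  x_2 = 2.250000 - 0.062500/4.500000 = 2.236111
Iteration 3:
  f(2.236111) = 0.000193
  f'(2.236111) = 4.472222
  x_3 = 2.236111 - 0.000193/4.472222 = 2.236068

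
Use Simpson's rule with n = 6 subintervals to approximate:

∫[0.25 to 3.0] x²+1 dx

f(x) = x²+1
a = 0.25, b = 3.0, n = 6
h = (b - a)/n = 0.458333

Simpson's rule: (h/3)[f(x₀) + 4f(x₁) + 2f(x₂) + ... + f(xₙ)]

x_0 = 0.2500, f(x_0) = 1.062500, coefficient = 1
x_1 = 0.7083, f(x_1) = 1.501736, coefficient = 4
x_2 = 1.1667, f(x_2) = 2.361111, coefficient = 2
x_3 = 1.6250, f(x_3) = 3.640625, coefficient = 4
x_4 = 2.0833, f(x_4) = 5.340278, coefficient = 2
x_5 = 2.5417, f(x_5) = 7.460069, coefficient = 4
x_6 = 3.0000, f(x_6) = 10.000000, coefficient = 1

I ≈ (0.458333/3) × 76.875000 = 11.744792
Exact value: 11.744792
Error: 0.000000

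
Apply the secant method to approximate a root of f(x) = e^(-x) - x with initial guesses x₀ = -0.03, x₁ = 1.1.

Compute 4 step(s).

f(x) = e^(-x) - x
x₀ = -0.03, x₁ = 1.1

Secant formula: x_{n+1} = x_n - f(x_n)(x_n - x_{n-1})/(f(x_n) - f(x_{n-1}))

Iteration 1:
  f(-0.030000) = 1.060455
  f(1.100000) = -0.767129
  x_2 = 1.100000 - (-0.767129)×(1.100000 - (-0.030000))/(-0.767129 - 1.060455)
       = 0.625682
Iteration 2:
  f(1.100000) = -0.767129
  f(0.625682) = -0.090786
  x_3 = 0.625682 - (-0.090786)×(0.625682 - 1.100000)/(-0.090786 - (-0.767129))
       = 0.562014
Iteration 3:
  f(0.625682) = -0.090786
  f(0.562014) = 0.008045
  x_4 = 0.562014 - 0.008045×(0.562014 - 0.625682)/(0.008045 - (-0.090786))
       = 0.567197
Iteration 4:
  f(0.562014) = 0.008045
  f(0.567197) = -0.000084
  x_5 = 0.567197 - (-0.000084)×(0.567197 - 0.562014)/(-0.000084 - 0.008045)
       = 0.567143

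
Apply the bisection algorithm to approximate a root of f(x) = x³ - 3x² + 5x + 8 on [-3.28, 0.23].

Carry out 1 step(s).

f(x) = x³ - 3x² + 5x + 8
Initial interval: [-3.28, 0.23]

Iteration 1:
  c_1 = (-3.280000 + 0.230000)/2 = -1.525000
  f(c_1) = f(-1.525000) = -10.148453
  f(a) × f(c) ≥ 0, new interval: [-1.525000, 0.230000]

After 1 iteration(s), the approximation is c_1 = -1.525000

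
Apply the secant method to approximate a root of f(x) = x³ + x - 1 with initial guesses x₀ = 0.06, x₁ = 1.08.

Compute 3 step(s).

f(x) = x³ + x - 1
x₀ = 0.06, x₁ = 1.08

Secant formula: x_{n+1} = x_n - f(x_n)(x_n - x_{n-1})/(f(x_n) - f(x_{n-1}))

Iteration 1:
  f(0.060000) = -0.939784
  f(1.080000) = 1.339712
  x_2 = 1.080000 - 1.339712×(1.080000 - 0.060000)/(1.339712 - (-0.939784))
       = 0.480523
Iteration 2:
  f(1.080000) = 1.339712
  f(0.480523) = -0.408524
  x_3 = 0.480523 - (-0.408524)×(0.480523 - 1.080000)/(-0.408524 - 1.339712)
       = 0.620607
Iteration 3:
  f(0.480523) = -0.408524
  f(0.620607) = -0.140364
  x_4 = 0.620607 - (-0.140364)×(0.620607 - 0.480523)/(-0.140364 - (-0.408524))
       = 0.693932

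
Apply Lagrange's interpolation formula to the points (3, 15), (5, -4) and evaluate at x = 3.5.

Lagrange interpolation formula:
P(x) = Σ yᵢ × Lᵢ(x)
where Lᵢ(x) = Π_{j≠i} (x - xⱼ)/(xᵢ - xⱼ)

L_0(3.5) = (3.5 - 5)/(3 - 5) = 0.750000
L_1(3.5) = (3.5 - 3)/(5 - 3) = 0.250000

P(3.5) = 15×L_0(3.5) + (-4)×L_1(3.5)
P(3.5) = 10.250000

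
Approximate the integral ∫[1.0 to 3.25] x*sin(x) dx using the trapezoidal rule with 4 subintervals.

f(x) = x*sin(x)
a = 1.0, b = 3.25, n = 4
h = (b - a)/n = 0.562500

Trapezoidal rule: (h/2)[f(x₀) + 2f(x₁) + 2f(x₂) + ... + f(xₙ)]

x_0 = 1.0000, f(x_0) = 0.841471, coefficient = 1
x_1 = 1.5625, f(x_1) = 1.562446, coefficient = 2
x_2 = 2.1250, f(x_2) = 1.806930, coefficient = 2
x_3 = 2.6875, f(x_3) = 1.178864, coefficient = 2
x_4 = 3.2500, f(x_4) = -0.351634, coefficient = 1

I ≈ (0.562500/2) × 9.586317 = 2.696152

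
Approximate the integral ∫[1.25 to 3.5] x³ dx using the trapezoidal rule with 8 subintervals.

f(x) = x³
a = 1.25, b = 3.5, n = 8
h = (b - a)/n = 0.281250

Trapezoidal rule: (h/2)[f(x₀) + 2f(x₁) + 2f(x₂) + ... + f(xₙ)]

x_0 = 1.2500, f(x_0) = 1.953125, coefficient = 1
x_1 = 1.5312, f(x_1) = 3.590363, coefficient = 2
x_2 = 1.8125, f(x_2) = 5.954346, coefficient = 2
x_3 = 2.0938, f(x_3) = 9.178558, coefficient = 2
x_4 = 2.3750, f(x_4) = 13.396484, coefficient = 2
x_5 = 2.6562, f(x_5) = 18.741608, coefficient = 2
x_6 = 2.9375, f(x_6) = 25.347412, coefficient = 2
x_7 = 3.2188, f(x_7) = 33.347382, coefficient = 2
x_8 = 3.5000, f(x_8) = 42.875000, coefficient = 1

I ≈ (0.281250/2) × 263.940430 = 37.116623
Exact value: 36.905273
Error: 0.211349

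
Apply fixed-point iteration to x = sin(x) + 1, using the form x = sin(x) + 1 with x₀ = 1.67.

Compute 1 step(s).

Equation: x = sin(x) + 1
Fixed-point form: x = sin(x) + 1
x₀ = 1.67

x_1 = g(1.670000) = 1.995083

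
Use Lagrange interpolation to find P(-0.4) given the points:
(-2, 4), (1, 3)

Lagrange interpolation formula:
P(x) = Σ yᵢ × Lᵢ(x)
where Lᵢ(x) = Π_{j≠i} (x - xⱼ)/(xᵢ - xⱼ)

L_0(-0.4) = (-0.4 - 1)/(-2 - 1) = 0.466667
L_1(-0.4) = (-0.4 - (-2))/(1 - (-2)) = 0.533333

P(-0.4) = 4×L_0(-0.4) + 3×L_1(-0.4)
P(-0.4) = 3.466667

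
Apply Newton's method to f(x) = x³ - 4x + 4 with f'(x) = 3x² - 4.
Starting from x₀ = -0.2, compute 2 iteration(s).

f(x) = x³ - 4x + 4
f'(x) = 3x² - 4
x₀ = -0.2

Newton-Raphson formula: x_{n+1} = x_n - f(x_n)/f'(x_n)

Iteration 1:
  f(-0.200000) = 4.792000
  f'(-0.200000) = -3.880000
  x_1 = -0.200000 - 4.792000/(-3.880000) = 1.035052
Iteration 2:
  f(1.035052) = 0.968677
  f'(1.035052) = -0.786005
  x_2 = 1.035052 - 0.968677/(-0.786005) = 2.267458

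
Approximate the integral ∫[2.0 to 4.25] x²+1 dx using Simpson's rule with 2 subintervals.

f(x) = x²+1
a = 2.0, b = 4.25, n = 2
h = (b - a)/n = 1.125000

Simpson's rule: (h/3)[f(x₀) + 4f(x₁) + 2f(x₂) + ... + f(xₙ)]

x_0 = 2.0000, f(x_0) = 5.000000, coefficient = 1
x_1 = 3.1250, f(x_1) = 10.765625, coefficient = 4
x_2 = 4.2500, f(x_2) = 19.062500, coefficient = 1

I ≈ (1.125000/3) × 67.125000 = 25.171875
Exact value: 25.171875
Error: 0.000000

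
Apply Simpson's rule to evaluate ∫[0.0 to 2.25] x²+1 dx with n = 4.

f(x) = x²+1
a = 0.0, b = 2.25, n = 4
h = (b - a)/n = 0.562500

Simpson's rule: (h/3)[f(x₀) + 4f(x₁) + 2f(x₂) + ... + f(xₙ)]

x_0 = 0.0000, f(x_0) = 1.000000, coefficient = 1
x_1 = 0.5625, f(x_1) = 1.316406, coefficient = 4
x_2 = 1.1250, f(x_2) = 2.265625, coefficient = 2
x_3 = 1.6875, f(x_3) = 3.847656, coefficient = 4
x_4 = 2.2500, f(x_4) = 6.062500, coefficient = 1

I ≈ (0.562500/3) × 32.250000 = 6.046875
Exact value: 6.046875
Error: 0.000000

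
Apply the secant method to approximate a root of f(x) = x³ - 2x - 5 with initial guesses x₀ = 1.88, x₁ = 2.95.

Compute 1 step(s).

f(x) = x³ - 2x - 5
x₀ = 1.88, x₁ = 2.95

Secant formula: x_{n+1} = x_n - f(x_n)(x_n - x_{n-1})/(f(x_n) - f(x_{n-1}))

Iteration 1:
  f(1.880000) = -2.115328
  f(2.950000) = 14.772375
  x_2 = 2.950000 - 14.772375×(2.950000 - 1.880000)/(14.772375 - (-2.115328))
       = 2.014027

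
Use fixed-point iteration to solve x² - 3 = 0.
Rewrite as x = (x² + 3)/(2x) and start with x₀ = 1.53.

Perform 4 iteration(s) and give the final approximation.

Equation: x² - 3 = 0
Fixed-point form: x = (x² + 3)/(2x)
x₀ = 1.53

x_1 = g(1.530000) = 1.745392
x_2 = g(1.745392) = 1.732102
x_3 = g(1.732102) = 1.732051
x_4 = g(1.732051) = 1.732051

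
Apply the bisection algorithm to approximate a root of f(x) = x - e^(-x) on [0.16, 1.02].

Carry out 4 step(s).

f(x) = x - e^(-x)
Initial interval: [0.16, 1.02]

Iteration 1:
  c_1 = (0.160000 + 1.020000)/2 = 0.590000
  f(c_1) = f(0.590000) = 0.035673
  f(a) × f(c) < 0, new interval: [0.160000, 0.590000]
Iteration 2:
  c_2 = (0.160000 + 0.590000)/2 = 0.375000
  f(c_2) = f(0.375000) = -0.312289
  f(a) × f(c) ≥ 0, new interval: [0.375000, 0.590000]
Iteration 3:
  c_3 = (0.375000 + 0.590000)/2 = 0.482500
  f(c_3) = f(0.482500) = -0.134738
  f(a) × f(c) ≥ 0, new interval: [0.482500, 0.590000]
Iteration 4:
  c_4 = (0.482500 + 0.590000)/2 = 0.536250
  f(c_4) = f(0.536250) = -0.048688
  f(a) × f(c) ≥ 0, new interval: [0.536250, 0.590000]

After 4 iteration(s), the approximation is c_4 = 0.536250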